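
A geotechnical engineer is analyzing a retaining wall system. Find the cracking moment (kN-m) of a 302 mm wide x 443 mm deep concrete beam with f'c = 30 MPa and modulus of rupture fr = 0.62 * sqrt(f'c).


fr = 0.62 * sqrt(30) = 0.62 * 5.4772 = 3.3959 MPa
I = 302 * 443^3 / 12 = 2187947392.83 mm^4
y_t = 221.5 mm
M_cr = fr * I / y_t = 3.3959 * 2187947392.83 / 221.5 N-mm
= 33.544 kN-m

33.544 kN-m


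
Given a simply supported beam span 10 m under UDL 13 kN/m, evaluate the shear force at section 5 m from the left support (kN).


R_A = w * L / 2 = 13 * 10 / 2 = 65.0 kN
V(x) = R_A - w * x = 65.0 - 13 * 5
= 0.0 kN

0.0 kN


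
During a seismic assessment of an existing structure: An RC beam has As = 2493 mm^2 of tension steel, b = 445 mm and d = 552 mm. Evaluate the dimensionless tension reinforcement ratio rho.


rho = As / (b * d)
= 2493 / (445 * 552)
= 2493 / 245640
= 0.010149 (dimensionless)

0.010149 (dimensionless)


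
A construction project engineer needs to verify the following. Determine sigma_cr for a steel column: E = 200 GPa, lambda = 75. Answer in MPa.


sigma_cr = pi^2 * E / lambda^2
= 9.8696 * 200000.0 / 75^2
= 9.8696 * 200000.0 / 5625
= 350.9193 MPa

350.9193 MPa


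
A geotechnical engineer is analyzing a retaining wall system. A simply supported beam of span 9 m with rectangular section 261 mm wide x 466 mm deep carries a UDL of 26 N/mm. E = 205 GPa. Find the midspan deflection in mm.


I = 261 * 466^3 / 12 = 2200984638.0 mm^4
L = 9000.0 mm, w = 26 N/mm, E = 205000.0 MPa
delta = 5 * w * L^4 / (384 * E * I)
= 5 * 26 * 9000.0^4 / (384 * 205000.0 * 2200984638.0)
= 4.9228 mm

4.9228 mm


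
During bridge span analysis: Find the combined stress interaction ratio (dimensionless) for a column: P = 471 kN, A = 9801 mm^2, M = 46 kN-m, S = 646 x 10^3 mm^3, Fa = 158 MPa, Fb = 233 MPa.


f_a = P / A = 471000.0 / 9801 = 48.0563 MPa
f_b = M / S = 46000000.0 / 646000.0 = 71.2074 MPa
Ratio = f_a / Fa + f_b / Fb
= 48.0563 / 158 + 71.2074 / 233
= 0.6098 (dimensionless)

0.6098 (dimensionless)


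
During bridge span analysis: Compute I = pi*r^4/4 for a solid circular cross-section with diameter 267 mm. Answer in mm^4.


r = d / 2 = 267 / 2 = 133.5 mm
I = pi * r^4 / 4 = pi * 133.5^4 / 4
= 249468056.8 mm^4

249468056.8 mm^4


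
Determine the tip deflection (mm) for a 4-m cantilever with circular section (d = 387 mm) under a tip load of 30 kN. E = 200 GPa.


I = pi * d^4 / 64 = pi * 387^4 / 64 = 1101067030.83 mm^4
L = 4000.0 mm, P = 30000.0 N, E = 200000.0 MPa
delta = P * L^3 / (3 * E * I)
= 30000.0 * 4000.0^3 / (3 * 200000.0 * 1101067030.83)
= 2.9063 mm

2.9063 mm


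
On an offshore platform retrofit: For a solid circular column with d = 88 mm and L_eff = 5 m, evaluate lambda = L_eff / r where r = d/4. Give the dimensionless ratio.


Radius of gyration r = d / 4 = 88 / 4 = 22.0 mm
L_eff = 5000.0 mm
Slenderness ratio = L / r = 5000.0 / 22.0 = 227.27 (dimensionless)

227.27 (dimensionless)


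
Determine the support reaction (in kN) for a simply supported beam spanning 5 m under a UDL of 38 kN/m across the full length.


Total load = w * L = 38 * 5 = 190 kN
By symmetry, each reaction R = total / 2 = 190 / 2 = 95.0 kN

95.0 kN


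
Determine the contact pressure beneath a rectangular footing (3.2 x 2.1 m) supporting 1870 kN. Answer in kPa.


A = 3.2 * 2.1 = 6.72 m^2
q = P / A = 1870 / 6.72
= 278.2738 kPa

278.2738 kPa


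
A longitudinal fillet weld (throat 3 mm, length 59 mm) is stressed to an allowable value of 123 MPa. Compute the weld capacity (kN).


Strength = throat * length * allowable stress
= 3 * 59 * 123 N
= 21771 N
= 21.77 kN

21.77 kN


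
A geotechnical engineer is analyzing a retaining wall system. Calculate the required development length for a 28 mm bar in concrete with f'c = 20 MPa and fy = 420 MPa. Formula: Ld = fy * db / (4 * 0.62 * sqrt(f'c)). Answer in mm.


Ld = (fy * db) / (4 * 0.62 * sqrt(f'c))
= (420 * 28) / (4 * 0.62 * sqrt(20))
= 11760 / 11.0909
= 1060.33 mm

1060.33 mm


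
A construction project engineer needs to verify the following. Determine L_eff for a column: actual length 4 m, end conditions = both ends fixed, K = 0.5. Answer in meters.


L_eff = K * L
= 0.5 * 4
= 2.0 m

2.0 m


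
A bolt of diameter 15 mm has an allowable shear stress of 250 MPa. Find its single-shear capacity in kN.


A = pi * d^2 / 4 = pi * 15^2 / 4 = 176.7146 mm^2
V = f_v * A / 1000 = 250 * 176.7146 / 1000
= 44.1786 kN

44.1786 kN


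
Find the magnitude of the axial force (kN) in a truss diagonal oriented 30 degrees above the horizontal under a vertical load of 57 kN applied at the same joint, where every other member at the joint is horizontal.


At the joint, only the diagonal has a vertical component, so vertical equilibrium gives:
F * sin(30) = 57
F = 57 / sin(30)
= 57 / 0.5
= 114.0 kN

114.0 kN


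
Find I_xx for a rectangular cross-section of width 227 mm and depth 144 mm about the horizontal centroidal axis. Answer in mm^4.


I = b * h^3 / 12
= 227 * 144^3 / 12
= 227 * 2985984 / 12
= 56484864.0 mm^4

56484864.0 mm^4


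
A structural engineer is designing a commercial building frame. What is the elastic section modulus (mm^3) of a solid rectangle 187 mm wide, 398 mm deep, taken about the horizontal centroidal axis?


S = b * h^2 / 6
= 187 * 398^2 / 6
= 187 * 158404 / 6
= 4936924.67 mm^3

4936924.67 mm^3


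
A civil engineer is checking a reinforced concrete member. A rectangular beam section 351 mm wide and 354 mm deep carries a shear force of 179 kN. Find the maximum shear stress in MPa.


A = b * h = 351 * 354 = 124254 mm^2
V = 179 kN = 179000.0 N
tau_max = 1.5 * V / A = 1.5 * 179000.0 / 124254
= 2.1609 MPa

2.1609 MPa


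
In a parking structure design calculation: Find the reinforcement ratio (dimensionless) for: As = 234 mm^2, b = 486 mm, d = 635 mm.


rho = As / (b * d)
= 234 / (486 * 635)
= 234 / 308610
= 0.000758 (dimensionless)

0.000758 (dimensionless)


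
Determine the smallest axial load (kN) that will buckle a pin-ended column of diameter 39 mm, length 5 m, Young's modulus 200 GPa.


I = pi * d^4 / 64 = 113560.77 mm^4
L = 5000.0 mm
P_cr = pi^2 * E * I / L^2
= 9.8696 * 200000.0 * 113560.77 / 5000.0^2
= 8966.4 N = 8.9664 kN

8.9664 kN


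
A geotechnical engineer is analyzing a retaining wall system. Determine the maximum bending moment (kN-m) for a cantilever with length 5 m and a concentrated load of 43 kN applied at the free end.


For a cantilever with a point load at the free end:
M_max = P * L = 43 * 5 = 215 kN-m

215 kN-m


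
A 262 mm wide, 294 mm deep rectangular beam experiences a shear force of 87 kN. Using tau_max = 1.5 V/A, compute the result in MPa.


A = b * h = 262 * 294 = 77028 mm^2
V = 87 kN = 87000.0 N
tau_max = 1.5 * V / A = 1.5 * 87000.0 / 77028
= 1.6942 MPa

1.6942 MPa


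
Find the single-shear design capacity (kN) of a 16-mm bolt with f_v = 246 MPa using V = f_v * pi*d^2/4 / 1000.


A = pi * d^2 / 4 = pi * 16^2 / 4 = 201.0619 mm^2
V = f_v * A / 1000 = 246 * 201.0619 / 1000
= 49.4612 kN

49.4612 kN


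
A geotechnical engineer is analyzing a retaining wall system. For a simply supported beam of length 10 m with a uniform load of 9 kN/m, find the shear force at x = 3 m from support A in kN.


R_A = w * L / 2 = 9 * 10 / 2 = 45.0 kN
V(x) = R_A - w * x = 45.0 - 9 * 3
= 18.0 kN

18.0 kN


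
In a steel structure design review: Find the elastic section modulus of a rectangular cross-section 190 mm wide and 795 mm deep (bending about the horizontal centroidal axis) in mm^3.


S = b * h^2 / 6
= 190 * 795^2 / 6
= 190 * 632025 / 6
= 20014125.0 mm^3

20014125.0 mm^3


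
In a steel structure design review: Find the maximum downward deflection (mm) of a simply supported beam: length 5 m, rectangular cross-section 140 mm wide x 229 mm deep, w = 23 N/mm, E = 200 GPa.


I = 140 * 229^3 / 12 = 140104871.67 mm^4
L = 5000.0 mm, w = 23 N/mm, E = 200000.0 MPa
delta = 5 * w * L^4 / (384 * E * I)
= 5 * 23 * 5000.0^4 / (384 * 200000.0 * 140104871.67)
= 6.6798 mm

6.6798 mm


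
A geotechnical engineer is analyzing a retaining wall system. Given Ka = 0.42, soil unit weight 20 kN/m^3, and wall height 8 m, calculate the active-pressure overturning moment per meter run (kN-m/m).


Pa = 0.5 * Ka * gamma * H^2
= 0.5 * 0.42 * 20 * 8^2
= 268.8 kN/m
Arm = H / 3 = 8 / 3 = 2.6667 m
Mo = Pa * arm = Pa * H / 3 = 268.8 * 8 / 3 = 716.8 kN-m/m

716.8 kN-m/m


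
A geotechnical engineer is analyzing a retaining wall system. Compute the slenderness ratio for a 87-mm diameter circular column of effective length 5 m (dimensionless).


Radius of gyration r = d / 4 = 87 / 4 = 21.75 mm
L_eff = 5000.0 mm
Slenderness ratio = L / r = 5000.0 / 21.75 = 229.89 (dimensionless)

229.89 (dimensionless)


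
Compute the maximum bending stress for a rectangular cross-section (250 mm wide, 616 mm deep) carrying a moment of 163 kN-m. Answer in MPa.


I = b * h^3 / 12 = 250 * 616^3 / 12 = 4869685333.33 mm^4
y = h / 2 = 616 / 2 = 308.0 mm
M = 163 kN-m = 163000000.0 N-mm
sigma = M * y / I = 163000000.0 * 308.0 / 4869685333.33
= 10.31 MPa

10.31 MPa


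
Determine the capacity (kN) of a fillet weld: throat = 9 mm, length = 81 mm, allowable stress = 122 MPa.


Strength = throat * length * allowable stress
= 9 * 81 * 122 N
= 88938 N
= 88.94 kN

88.94 kN


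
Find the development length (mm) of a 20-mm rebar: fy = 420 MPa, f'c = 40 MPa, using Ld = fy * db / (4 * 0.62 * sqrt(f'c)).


Ld = (fy * db) / (4 * 0.62 * sqrt(f'c))
= (420 * 20) / (4 * 0.62 * sqrt(40))
= 8400 / 15.6849
= 535.55 mm

535.55 mm


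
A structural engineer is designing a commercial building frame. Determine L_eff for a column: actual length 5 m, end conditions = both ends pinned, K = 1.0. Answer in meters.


L_eff = K * L
= 1.0 * 5
= 5.0 m

5.0 m


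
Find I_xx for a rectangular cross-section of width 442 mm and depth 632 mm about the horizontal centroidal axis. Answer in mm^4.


I = b * h^3 / 12
= 442 * 632^3 / 12
= 442 * 252435968 / 12
= 9298058154.67 mm^4

9298058154.67 mm^4


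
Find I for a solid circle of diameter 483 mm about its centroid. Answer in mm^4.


r = d / 2 = 483 / 2 = 241.5 mm
I = pi * r^4 / 4 = pi * 241.5^4 / 4
= 2671519950.14 mm^4

2671519950.14 mm^4


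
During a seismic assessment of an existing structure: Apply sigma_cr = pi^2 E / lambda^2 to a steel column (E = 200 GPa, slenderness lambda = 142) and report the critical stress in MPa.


sigma_cr = pi^2 * E / lambda^2
= 9.8696 * 200000.0 / 142^2
= 9.8696 * 200000.0 / 20164
= 97.8933 MPa

97.8933 MPa


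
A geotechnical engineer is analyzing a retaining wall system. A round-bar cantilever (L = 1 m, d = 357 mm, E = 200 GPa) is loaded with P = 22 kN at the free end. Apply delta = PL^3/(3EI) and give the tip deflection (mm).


I = pi * d^4 / 64 = pi * 357^4 / 64 = 797338552.09 mm^4
L = 1000.0 mm, P = 22000.0 N, E = 200000.0 MPa
delta = P * L^3 / (3 * E * I)
= 22000.0 * 1000.0^3 / (3 * 200000.0 * 797338552.09)
= 0.046 mm

0.046 mm


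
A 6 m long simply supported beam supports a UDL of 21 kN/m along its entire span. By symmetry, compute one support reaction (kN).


Total load = w * L = 21 * 6 = 126 kN
By symmetry, each reaction R = total / 2 = 126 / 2 = 63.0 kN

63.0 kN


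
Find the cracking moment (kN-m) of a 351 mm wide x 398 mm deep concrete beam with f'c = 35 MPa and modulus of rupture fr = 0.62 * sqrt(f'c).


fr = 0.62 * sqrt(35) = 0.62 * 5.9161 = 3.668 MPa
I = 351 * 398^3 / 12 = 1844060166.0 mm^4
y_t = 199.0 mm
M_cr = fr * I / y_t = 3.668 * 1844060166.0 / 199.0 N-mm
= 33.9897 kN-m

33.9897 kN-m


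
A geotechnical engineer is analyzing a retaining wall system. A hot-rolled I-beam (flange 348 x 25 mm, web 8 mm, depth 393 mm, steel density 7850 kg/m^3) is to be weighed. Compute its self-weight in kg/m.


A_flanges = 2 * 348 * 25 = 17400 mm^2
A_web = (393 - 2 * 25) * 8 = 2744 mm^2
A_total = 17400 + 2744 = 20144 mm^2 = 0.020144 m^2
Weight = rho * A = 7850 * 0.020144 = 158.1304 kg/m

158.1304 kg/m


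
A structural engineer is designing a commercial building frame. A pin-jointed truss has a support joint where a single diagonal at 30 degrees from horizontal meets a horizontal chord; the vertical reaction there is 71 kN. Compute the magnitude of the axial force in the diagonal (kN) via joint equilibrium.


At the joint, only the diagonal has a vertical component, so vertical equilibrium gives:
F * sin(30) = 71
F = 71 / sin(30)
= 71 / 0.5
= 142.0 kN

142.0 kN


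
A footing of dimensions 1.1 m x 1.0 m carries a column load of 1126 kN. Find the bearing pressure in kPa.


A = 1.1 * 1.0 = 1.1 m^2
q = P / A = 1126 / 1.1
= 1023.6364 kPa

1023.6364 kPa


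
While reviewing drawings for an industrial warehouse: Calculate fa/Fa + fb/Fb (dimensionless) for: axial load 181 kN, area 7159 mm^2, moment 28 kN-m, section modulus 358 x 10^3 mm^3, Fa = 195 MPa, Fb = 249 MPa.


f_a = P / A = 181000.0 / 7159 = 25.2829 MPa
f_b = M / S = 28000000.0 / 358000.0 = 78.2123 MPa
Ratio = f_a / Fa + f_b / Fb
= 25.2829 / 195 + 78.2123 / 249
= 0.4438 (dimensionless)

0.4438 (dimensionless)


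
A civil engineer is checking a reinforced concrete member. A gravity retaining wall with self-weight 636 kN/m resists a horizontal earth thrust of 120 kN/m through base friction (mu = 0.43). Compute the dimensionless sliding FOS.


Resisting force = mu * W = 0.43 * 636 = 273.48 kN/m
FOS = Resisting / Driving = 273.48 / 120
= 2.279 (dimensionless)

2.279 (dimensionless)


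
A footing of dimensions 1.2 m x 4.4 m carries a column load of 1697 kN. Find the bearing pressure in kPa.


A = 1.2 * 4.4 = 5.28 m^2
q = P / A = 1697 / 5.28
= 321.4015 kPa

321.4015 kPa


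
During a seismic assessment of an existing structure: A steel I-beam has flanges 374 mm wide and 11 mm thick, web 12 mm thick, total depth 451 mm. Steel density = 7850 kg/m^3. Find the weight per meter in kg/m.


A_flanges = 2 * 374 * 11 = 8228 mm^2
A_web = (451 - 2 * 11) * 12 = 5148 mm^2
A_total = 8228 + 5148 = 13376 mm^2 = 0.013376 m^2
Weight = rho * A = 7850 * 0.013376 = 105.0016 kg/m

105.0016 kg/m


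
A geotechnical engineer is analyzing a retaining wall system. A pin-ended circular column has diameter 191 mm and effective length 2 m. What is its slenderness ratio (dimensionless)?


Radius of gyration r = d / 4 = 191 / 4 = 47.75 mm
L_eff = 2000.0 mm
Slenderness ratio = L / r = 2000.0 / 47.75 = 41.88 (dimensionless)

41.88 (dimensionless)


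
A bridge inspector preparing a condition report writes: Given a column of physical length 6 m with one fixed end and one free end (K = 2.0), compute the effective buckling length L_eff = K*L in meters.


L_eff = K * L
= 2.0 * 6
= 12.0 m

12.0 m


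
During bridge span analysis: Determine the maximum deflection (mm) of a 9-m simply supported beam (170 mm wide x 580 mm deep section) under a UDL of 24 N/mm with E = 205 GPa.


I = 170 * 580^3 / 12 = 2764086666.67 mm^4
L = 9000.0 mm, w = 24 N/mm, E = 205000.0 MPa
delta = 5 * w * L^4 / (384 * E * I)
= 5 * 24 * 9000.0^4 / (384 * 205000.0 * 2764086666.67)
= 3.6184 mm

3.6184 mm


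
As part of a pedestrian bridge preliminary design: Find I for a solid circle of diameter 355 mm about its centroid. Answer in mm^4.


r = d / 2 = 355 / 2 = 177.5 mm
I = pi * r^4 / 4 = pi * 177.5^4 / 4
= 779620608.84 mm^4

779620608.84 mm^4


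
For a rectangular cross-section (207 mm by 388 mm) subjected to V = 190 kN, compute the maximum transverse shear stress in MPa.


A = b * h = 207 * 388 = 80316 mm^2
V = 190 kN = 190000.0 N
tau_max = 1.5 * V / A = 1.5 * 190000.0 / 80316
= 3.5485 MPa

3.5485 MPa


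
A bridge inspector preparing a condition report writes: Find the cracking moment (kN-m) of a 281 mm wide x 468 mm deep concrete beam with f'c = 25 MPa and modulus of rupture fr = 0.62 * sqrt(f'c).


fr = 0.62 * sqrt(25) = 0.62 * 5.0 = 3.1 MPa
I = 281 * 468^3 / 12 = 2400284016.0 mm^4
y_t = 234.0 mm
M_cr = fr * I / y_t = 3.1 * 2400284016.0 / 234.0 N-mm
= 31.7986 kN-m

31.7986 kN-m


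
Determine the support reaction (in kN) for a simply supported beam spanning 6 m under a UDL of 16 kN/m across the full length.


Total load = w * L = 16 * 6 = 96 kN
By symmetry, each reaction R = total / 2 = 96 / 2 = 48.0 kN

48.0 kN


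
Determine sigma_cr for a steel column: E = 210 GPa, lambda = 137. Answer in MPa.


sigma_cr = pi^2 * E / lambda^2
= 9.8696 * 210000.0 / 137^2
= 9.8696 * 210000.0 / 18769
= 110.4277 MPa

110.4277 MPa


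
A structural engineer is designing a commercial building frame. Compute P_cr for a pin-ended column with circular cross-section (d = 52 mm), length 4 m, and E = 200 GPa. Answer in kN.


I = pi * d^4 / 64 = 358908.11 mm^4
L = 4000.0 mm
P_cr = pi^2 * E * I / L^2
= 9.8696 * 200000.0 * 358908.11 / 4000.0^2
= 44278.51 N = 44.2785 kN

44.2785 kN


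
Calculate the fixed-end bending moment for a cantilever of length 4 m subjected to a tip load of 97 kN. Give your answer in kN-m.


For a cantilever with a point load at the free end:
M_max = P * L = 97 * 4 = 388 kN-m

388 kN-m


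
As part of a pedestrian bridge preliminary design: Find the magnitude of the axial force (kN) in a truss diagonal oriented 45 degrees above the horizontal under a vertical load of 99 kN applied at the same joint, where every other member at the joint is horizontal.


At the joint, only the diagonal has a vertical component, so vertical equilibrium gives:
F * sin(45) = 99
F = 99 / sin(45)
= 99 / 0.707107
= 140.01 kN

140.01 kN


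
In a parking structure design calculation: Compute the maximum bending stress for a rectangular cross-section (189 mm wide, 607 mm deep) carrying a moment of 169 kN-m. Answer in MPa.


I = b * h^3 / 12 = 189 * 607^3 / 12 = 3522464552.25 mm^4
y = h / 2 = 607 / 2 = 303.5 mm
M = 169 kN-m = 169000000.0 N-mm
sigma = M * y / I = 169000000.0 * 303.5 / 3522464552.25
= 14.56 MPa

14.56 MPa


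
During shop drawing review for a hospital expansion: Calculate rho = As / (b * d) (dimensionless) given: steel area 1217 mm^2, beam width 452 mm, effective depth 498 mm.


rho = As / (b * d)
= 1217 / (452 * 498)
= 1217 / 225096
= 0.005407 (dimensionless)

0.005407 (dimensionless)


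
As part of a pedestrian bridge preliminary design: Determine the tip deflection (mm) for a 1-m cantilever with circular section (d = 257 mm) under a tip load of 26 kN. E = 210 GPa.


I = pi * d^4 / 64 = pi * 257^4 / 64 = 214142265.05 mm^4
L = 1000.0 mm, P = 26000.0 N, E = 210000.0 MPa
delta = P * L^3 / (3 * E * I)
= 26000.0 * 1000.0^3 / (3 * 210000.0 * 214142265.05)
= 0.1927 mm

0.1927 mm


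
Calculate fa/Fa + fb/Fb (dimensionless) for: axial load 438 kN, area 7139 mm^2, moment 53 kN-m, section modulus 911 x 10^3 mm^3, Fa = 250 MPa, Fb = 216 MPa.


f_a = P / A = 438000.0 / 7139 = 61.3531 MPa
f_b = M / S = 53000000.0 / 911000.0 = 58.1778 MPa
Ratio = f_a / Fa + f_b / Fb
= 61.3531 / 250 + 58.1778 / 216
= 0.5148 (dimensionless)

0.5148 (dimensionless)


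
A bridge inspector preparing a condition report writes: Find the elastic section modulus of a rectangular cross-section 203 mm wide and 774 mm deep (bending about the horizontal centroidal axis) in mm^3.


S = b * h^2 / 6
= 203 * 774^2 / 6
= 203 * 599076 / 6
= 20268738.0 mm^3

20268738.0 mm^3


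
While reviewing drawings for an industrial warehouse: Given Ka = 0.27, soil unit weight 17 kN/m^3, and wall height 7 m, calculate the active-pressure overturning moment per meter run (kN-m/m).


Pa = 0.5 * Ka * gamma * H^2
= 0.5 * 0.27 * 17 * 7^2
= 112.455 kN/m
Arm = H / 3 = 7 / 3 = 2.3333 m
Mo = Pa * arm = Pa * H / 3 = 112.455 * 7 / 3 = 262.395 kN-m/m

262.395 kN-m/m


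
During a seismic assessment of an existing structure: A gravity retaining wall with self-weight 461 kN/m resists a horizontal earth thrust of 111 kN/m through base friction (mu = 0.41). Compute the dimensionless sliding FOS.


Resisting force = mu * W = 0.41 * 461 = 189.01 kN/m
FOS = Resisting / Driving = 189.01 / 111
= 1.7028 (dimensionless)

1.7028 (dimensionless)


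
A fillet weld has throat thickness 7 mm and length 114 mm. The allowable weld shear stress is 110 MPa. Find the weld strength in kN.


Strength = throat * length * allowable stress
= 7 * 114 * 110 N
= 87780 N
= 87.78 kN

87.78 kN


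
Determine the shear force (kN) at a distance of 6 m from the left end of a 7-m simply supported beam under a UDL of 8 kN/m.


R_A = w * L / 2 = 8 * 7 / 2 = 28.0 kN
V(x) = R_A - w * x = 28.0 - 8 * 6
= -20.0 kN

-20.0 kN


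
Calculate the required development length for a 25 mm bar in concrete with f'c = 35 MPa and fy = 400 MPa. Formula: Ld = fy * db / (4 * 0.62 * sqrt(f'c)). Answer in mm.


Ld = (fy * db) / (4 * 0.62 * sqrt(f'c))
= (400 * 25) / (4 * 0.62 * sqrt(35))
= 10000 / 14.6719
= 681.58 mm

681.58 mm


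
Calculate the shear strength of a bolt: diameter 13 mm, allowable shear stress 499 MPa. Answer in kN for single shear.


A = pi * d^2 / 4 = pi * 13^2 / 4 = 132.7323 mm^2
V = f_v * A / 1000 = 499 * 132.7323 / 1000
= 66.2334 kN

66.2334 kN


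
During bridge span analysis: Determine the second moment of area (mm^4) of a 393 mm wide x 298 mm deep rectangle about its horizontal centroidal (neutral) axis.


I = b * h^3 / 12
= 393 * 298^3 / 12
= 393 * 26463592 / 12
= 866682638.0 mm^4

866682638.0 mm^4


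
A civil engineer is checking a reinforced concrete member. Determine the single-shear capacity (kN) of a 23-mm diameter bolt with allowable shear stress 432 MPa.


A = pi * d^2 / 4 = pi * 23^2 / 4 = 415.4756 mm^2
V = f_v * A / 1000 = 432 * 415.4756 / 1000
= 179.4855 kN

179.4855 kN


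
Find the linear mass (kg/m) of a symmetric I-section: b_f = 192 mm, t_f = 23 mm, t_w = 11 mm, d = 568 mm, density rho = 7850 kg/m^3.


A_flanges = 2 * 192 * 23 = 8832 mm^2
A_web = (568 - 2 * 23) * 11 = 5742 mm^2
A_total = 8832 + 5742 = 14574 mm^2 = 0.014574 m^2
Weight = rho * A = 7850 * 0.014574 = 114.4059 kg/m

114.4059 kg/m


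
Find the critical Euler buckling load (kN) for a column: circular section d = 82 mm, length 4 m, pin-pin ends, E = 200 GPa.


I = pi * d^4 / 64 = 2219347.5 mm^4
L = 4000.0 mm
P_cr = pi^2 * E * I / L^2
= 9.8696 * 200000.0 * 2219347.5 / 4000.0^2
= 273801.02 N = 273.801 kN

273.801 kN


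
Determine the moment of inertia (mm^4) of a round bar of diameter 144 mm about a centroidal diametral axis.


r = d / 2 = 144 / 2 = 72.0 mm
I = pi * r^4 / 4 = pi * 72.0^4 / 4
= 21106677.15 mm^4

21106677.15 mm^4


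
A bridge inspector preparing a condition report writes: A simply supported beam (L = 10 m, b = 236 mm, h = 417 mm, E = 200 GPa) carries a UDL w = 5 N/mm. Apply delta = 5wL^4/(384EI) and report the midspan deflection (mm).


I = 236 * 417^3 / 12 = 1426063689.0 mm^4
L = 10000.0 mm, w = 5 N/mm, E = 200000.0 MPa
delta = 5 * w * L^4 / (384 * E * I)
= 5 * 5 * 10000.0^4 / (384 * 200000.0 * 1426063689.0)
= 2.2827 mm

2.2827 mm


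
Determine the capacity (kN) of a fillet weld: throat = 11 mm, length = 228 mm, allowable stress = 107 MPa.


Strength = throat * length * allowable stress
= 11 * 228 * 107 N
= 268356 N
= 268.36 kN

268.36 kN


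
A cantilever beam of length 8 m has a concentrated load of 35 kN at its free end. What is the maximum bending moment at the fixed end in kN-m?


For a cantilever with a point load at the free end:
M_max = P * L = 35 * 8 = 280 kN-m

280 kN-m


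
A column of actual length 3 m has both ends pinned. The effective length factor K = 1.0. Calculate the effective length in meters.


L_eff = K * L
= 1.0 * 3
= 3.0 m

3.0 m


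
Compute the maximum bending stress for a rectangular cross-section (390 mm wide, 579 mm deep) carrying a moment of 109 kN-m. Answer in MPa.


I = b * h^3 / 12 = 390 * 579^3 / 12 = 6308397517.5 mm^4
y = h / 2 = 579 / 2 = 289.5 mm
M = 109 kN-m = 109000000.0 N-mm
sigma = M * y / I = 109000000.0 * 289.5 / 6308397517.5
= 5.0 MPa

5.0 MPa


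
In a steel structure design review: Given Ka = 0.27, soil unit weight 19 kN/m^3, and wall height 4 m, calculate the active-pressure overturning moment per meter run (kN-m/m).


Pa = 0.5 * Ka * gamma * H^2
= 0.5 * 0.27 * 19 * 4^2
= 41.04 kN/m
Arm = H / 3 = 4 / 3 = 1.3333 m
Mo = Pa * arm = Pa * H / 3 = 41.04 * 4 / 3 = 54.72 kN-m/m

54.72 kN-m/m


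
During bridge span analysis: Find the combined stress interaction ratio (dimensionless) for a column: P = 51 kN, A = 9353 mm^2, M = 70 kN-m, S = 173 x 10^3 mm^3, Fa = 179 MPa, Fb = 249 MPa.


f_a = P / A = 51000.0 / 9353 = 5.4528 MPa
f_b = M / S = 70000000.0 / 173000.0 = 404.6243 MPa
Ratio = f_a / Fa + f_b / Fb
= 5.4528 / 179 + 404.6243 / 249
= 1.6555 (dimensionless)

1.6555 (dimensionless)


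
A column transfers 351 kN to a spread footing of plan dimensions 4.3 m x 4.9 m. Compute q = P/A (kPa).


A = 4.3 * 4.9 = 21.07 m^2
q = P / A = 351 / 21.07
= 16.6588 kPa

16.6588 kPa


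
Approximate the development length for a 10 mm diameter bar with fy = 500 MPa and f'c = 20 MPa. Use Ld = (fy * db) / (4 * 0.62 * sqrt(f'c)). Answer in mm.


Ld = (fy * db) / (4 * 0.62 * sqrt(f'c))
= (500 * 10) / (4 * 0.62 * sqrt(20))
= 5000 / 11.0909
= 450.82 mm

450.82 mm


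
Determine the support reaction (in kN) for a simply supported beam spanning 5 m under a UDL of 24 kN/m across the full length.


Total load = w * L = 24 * 5 = 120 kN
By symmetry, each reaction R = total / 2 = 120 / 2 = 60.0 kN

60.0 kN


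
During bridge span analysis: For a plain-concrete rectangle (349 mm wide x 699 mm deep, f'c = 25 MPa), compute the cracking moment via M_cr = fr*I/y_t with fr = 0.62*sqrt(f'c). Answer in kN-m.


fr = 0.62 * sqrt(25) = 0.62 * 5.0 = 3.1 MPa
I = 349 * 699^3 / 12 = 9932891879.25 mm^4
y_t = 349.5 mm
M_cr = fr * I / y_t = 3.1 * 9932891879.25 / 349.5 N-mm
= 88.1029 kN-m

88.1029 kN-m


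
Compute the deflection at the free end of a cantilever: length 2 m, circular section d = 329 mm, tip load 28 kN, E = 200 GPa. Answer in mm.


I = pi * d^4 / 64 = pi * 329^4 / 64 = 575113405.09 mm^4
L = 2000.0 mm, P = 28000.0 N, E = 200000.0 MPa
delta = P * L^3 / (3 * E * I)
= 28000.0 * 2000.0^3 / (3 * 200000.0 * 575113405.09)
= 0.6491 mm

0.6491 mm


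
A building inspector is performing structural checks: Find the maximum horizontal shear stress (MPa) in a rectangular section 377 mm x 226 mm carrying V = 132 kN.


A = b * h = 377 * 226 = 85202 mm^2
V = 132 kN = 132000.0 N
tau_max = 1.5 * V / A = 1.5 * 132000.0 / 85202
= 2.3239 MPa

2.3239 MPa


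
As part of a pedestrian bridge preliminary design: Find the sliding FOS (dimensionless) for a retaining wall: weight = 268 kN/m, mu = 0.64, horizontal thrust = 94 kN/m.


Resisting force = mu * W = 0.64 * 268 = 171.52 kN/m
FOS = Resisting / Driving = 171.52 / 94
= 1.8247 (dimensionless)

1.8247 (dimensionless)


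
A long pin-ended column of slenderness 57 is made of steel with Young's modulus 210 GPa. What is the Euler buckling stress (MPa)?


sigma_cr = pi^2 * E / lambda^2
= 9.8696 * 210000.0 / 57^2
= 9.8696 * 210000.0 / 3249
= 637.9246 MPa

637.9246 MPa


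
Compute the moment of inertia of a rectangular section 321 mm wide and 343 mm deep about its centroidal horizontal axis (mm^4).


I = b * h^3 / 12
= 321 * 343^3 / 12
= 321 * 40353607 / 12
= 1079458987.25 mm^4

1079458987.25 mm^4


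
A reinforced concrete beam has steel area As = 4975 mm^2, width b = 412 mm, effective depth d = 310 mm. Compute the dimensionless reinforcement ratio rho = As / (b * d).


rho = As / (b * d)
= 4975 / (412 * 310)
= 4975 / 127720
= 0.038952 (dimensionless)

0.038952 (dimensionless)


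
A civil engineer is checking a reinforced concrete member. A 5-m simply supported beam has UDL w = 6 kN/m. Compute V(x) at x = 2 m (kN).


R_A = w * L / 2 = 6 * 5 / 2 = 15.0 kN
V(x) = R_A - w * x = 15.0 - 6 * 2
= 3.0 kN

3.0 kN


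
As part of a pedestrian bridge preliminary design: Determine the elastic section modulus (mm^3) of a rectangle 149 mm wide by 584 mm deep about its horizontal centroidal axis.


S = b * h^2 / 6
= 149 * 584^2 / 6
= 149 * 341056 / 6
= 8469557.33 mm^3

8469557.33 mm^3


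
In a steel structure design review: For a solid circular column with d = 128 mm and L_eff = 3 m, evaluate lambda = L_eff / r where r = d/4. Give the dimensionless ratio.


Radius of gyration r = d / 4 = 128 / 4 = 32.0 mm
L_eff = 3000.0 mm
Slenderness ratio = L / r = 3000.0 / 32.0 = 93.75 (dimensionless)

93.75 (dimensionless)


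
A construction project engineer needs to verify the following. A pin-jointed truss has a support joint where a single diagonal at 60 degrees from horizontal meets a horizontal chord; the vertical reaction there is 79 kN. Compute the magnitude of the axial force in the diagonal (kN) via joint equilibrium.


At the joint, only the diagonal has a vertical component, so vertical equilibrium gives:
F * sin(60) = 79
F = 79 / sin(60)
= 79 / 0.866025
= 91.22 kN

91.22 kN


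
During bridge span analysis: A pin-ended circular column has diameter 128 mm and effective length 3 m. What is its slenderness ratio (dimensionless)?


Radius of gyration r = d / 4 = 128 / 4 = 32.0 mm
L_eff = 3000.0 mm
Slenderness ratio = L / r = 3000.0 / 32.0 = 93.75 (dimensionless)

93.75 (dimensionless)


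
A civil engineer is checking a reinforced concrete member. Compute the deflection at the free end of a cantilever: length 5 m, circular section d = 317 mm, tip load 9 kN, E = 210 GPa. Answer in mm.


I = pi * d^4 / 64 = pi * 317^4 / 64 = 495686336.22 mm^4
L = 5000.0 mm, P = 9000.0 N, E = 210000.0 MPa
delta = P * L^3 / (3 * E * I)
= 9000.0 * 5000.0^3 / (3 * 210000.0 * 495686336.22)
= 3.6025 mm

3.6025 mm


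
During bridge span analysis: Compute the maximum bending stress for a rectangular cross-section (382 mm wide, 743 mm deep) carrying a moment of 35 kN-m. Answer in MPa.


I = b * h^3 / 12 = 382 * 743^3 / 12 = 13057154956.17 mm^4
y = h / 2 = 743 / 2 = 371.5 mm
M = 35 kN-m = 35000000.0 N-mm
sigma = M * y / I = 35000000.0 * 371.5 / 13057154956.17
= 1.0 MPa

1.0 MPa


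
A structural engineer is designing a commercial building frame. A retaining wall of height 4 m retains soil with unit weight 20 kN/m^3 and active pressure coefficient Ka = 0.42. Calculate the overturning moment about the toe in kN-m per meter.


Pa = 0.5 * Ka * gamma * H^2
= 0.5 * 0.42 * 20 * 4^2
= 67.2 kN/m
Arm = H / 3 = 4 / 3 = 1.3333 m
Mo = Pa * arm = Pa * H / 3 = 67.2 * 4 / 3 = 89.6 kN-m/m

89.6 kN-m/m


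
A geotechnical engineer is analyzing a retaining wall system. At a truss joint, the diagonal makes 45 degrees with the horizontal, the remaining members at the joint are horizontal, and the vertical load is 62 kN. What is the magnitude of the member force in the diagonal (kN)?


At the joint, only the diagonal has a vertical component, so vertical equilibrium gives:
F * sin(45) = 62
F = 62 / sin(45)
= 62 / 0.707107
= 87.68 kN

87.68 kN


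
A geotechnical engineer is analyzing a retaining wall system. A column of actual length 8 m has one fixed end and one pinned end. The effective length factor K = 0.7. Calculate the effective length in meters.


L_eff = K * L
= 0.7 * 8
= 5.6 m

5.6 m


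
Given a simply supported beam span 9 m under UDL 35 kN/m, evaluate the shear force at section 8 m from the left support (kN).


R_A = w * L / 2 = 35 * 9 / 2 = 157.5 kN
V(x) = R_A - w * x = 157.5 - 35 * 8
= -122.5 kN

-122.5 kN


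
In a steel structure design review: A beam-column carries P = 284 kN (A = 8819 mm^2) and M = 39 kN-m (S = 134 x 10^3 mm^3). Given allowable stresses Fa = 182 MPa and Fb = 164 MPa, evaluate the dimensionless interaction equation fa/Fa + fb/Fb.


f_a = P / A = 284000.0 / 8819 = 32.2032 MPa
f_b = M / S = 39000000.0 / 134000.0 = 291.0448 MPa
Ratio = f_a / Fa + f_b / Fb
= 32.2032 / 182 + 291.0448 / 164
= 1.9516 (dimensionless)

1.9516 (dimensionless)


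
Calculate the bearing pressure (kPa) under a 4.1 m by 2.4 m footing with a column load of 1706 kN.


A = 4.1 * 2.4 = 9.84 m^2
q = P / A = 1706 / 9.84
= 173.374 kPa

173.374 kPa


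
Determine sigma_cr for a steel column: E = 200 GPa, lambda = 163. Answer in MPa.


sigma_cr = pi^2 * E / lambda^2
= 9.8696 * 200000.0 / 163^2
= 9.8696 * 200000.0 / 26569
= 74.2941 MPa

74.2941 MPa


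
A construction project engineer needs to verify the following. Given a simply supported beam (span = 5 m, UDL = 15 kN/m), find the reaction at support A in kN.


Total load = w * L = 15 * 5 = 75 kN
By symmetry, each reaction R = total / 2 = 75 / 2 = 37.5 kN

37.5 kN


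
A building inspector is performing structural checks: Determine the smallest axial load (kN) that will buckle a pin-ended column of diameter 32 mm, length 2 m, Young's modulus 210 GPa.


I = pi * d^4 / 64 = 51471.85 mm^4
L = 2000.0 mm
P_cr = pi^2 * E * I / L^2
= 9.8696 * 210000.0 * 51471.85 / 2000.0^2
= 26670.36 N = 26.6704 kN

26.6704 kN


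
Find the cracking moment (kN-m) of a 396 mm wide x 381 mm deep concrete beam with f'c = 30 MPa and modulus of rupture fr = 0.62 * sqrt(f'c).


fr = 0.62 * sqrt(30) = 0.62 * 5.4772 = 3.3959 MPa
I = 396 * 381^3 / 12 = 1825109253.0 mm^4
y_t = 190.5 mm
M_cr = fr * I / y_t = 3.3959 * 1825109253.0 / 190.5 N-mm
= 32.5347 kN-m

32.5347 kN-m


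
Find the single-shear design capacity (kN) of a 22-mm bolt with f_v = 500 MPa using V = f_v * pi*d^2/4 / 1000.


A = pi * d^2 / 4 = pi * 22^2 / 4 = 380.1327 mm^2
V = f_v * A / 1000 = 500 * 380.1327 / 1000
= 190.0664 kN

190.0664 kN


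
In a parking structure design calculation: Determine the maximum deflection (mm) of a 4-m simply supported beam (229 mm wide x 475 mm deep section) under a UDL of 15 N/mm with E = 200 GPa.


I = 229 * 475^3 / 12 = 2045196614.58 mm^4
L = 4000.0 mm, w = 15 N/mm, E = 200000.0 MPa
delta = 5 * w * L^4 / (384 * E * I)
= 5 * 15 * 4000.0^4 / (384 * 200000.0 * 2045196614.58)
= 0.1222 mm

0.1222 mm


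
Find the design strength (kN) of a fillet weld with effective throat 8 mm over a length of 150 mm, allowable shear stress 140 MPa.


Strength = throat * length * allowable stress
= 8 * 150 * 140 N
= 168000 N
= 168.0 kN

168.0 kN


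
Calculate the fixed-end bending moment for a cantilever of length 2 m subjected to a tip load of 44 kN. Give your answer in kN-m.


For a cantilever with a point load at the free end:
M_max = P * L = 44 * 2 = 88 kN-m

88 kN-m


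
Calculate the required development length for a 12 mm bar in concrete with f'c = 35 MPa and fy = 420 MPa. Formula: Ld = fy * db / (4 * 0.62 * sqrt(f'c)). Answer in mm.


Ld = (fy * db) / (4 * 0.62 * sqrt(f'c))
= (420 * 12) / (4 * 0.62 * sqrt(35))
= 5040 / 14.6719
= 343.51 mm

343.51 mm


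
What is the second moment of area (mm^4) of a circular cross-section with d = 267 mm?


r = d / 2 = 267 / 2 = 133.5 mm
I = pi * r^4 / 4 = pi * 133.5^4 / 4
= 249468056.8 mm^4

249468056.8 mm^4


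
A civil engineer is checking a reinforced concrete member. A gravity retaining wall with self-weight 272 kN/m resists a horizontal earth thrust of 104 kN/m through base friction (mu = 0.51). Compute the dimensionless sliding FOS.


Resisting force = mu * W = 0.51 * 272 = 138.72 kN/m
FOS = Resisting / Driving = 138.72 / 104
= 1.3338 (dimensionless)

1.3338 (dimensionless)


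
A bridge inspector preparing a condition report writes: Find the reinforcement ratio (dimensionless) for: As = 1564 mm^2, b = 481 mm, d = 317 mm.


rho = As / (b * d)
= 1564 / (481 * 317)
= 1564 / 152477
= 0.010257 (dimensionless)

0.010257 (dimensionless)


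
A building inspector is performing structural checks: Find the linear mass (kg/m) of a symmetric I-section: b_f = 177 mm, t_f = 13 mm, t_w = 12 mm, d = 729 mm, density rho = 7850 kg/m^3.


A_flanges = 2 * 177 * 13 = 4602 mm^2
A_web = (729 - 2 * 13) * 12 = 8436 mm^2
A_total = 4602 + 8436 = 13038 mm^2 = 0.013038 m^2
Weight = rho * A = 7850 * 0.013038 = 102.3483 kg/m

102.3483 kg/m


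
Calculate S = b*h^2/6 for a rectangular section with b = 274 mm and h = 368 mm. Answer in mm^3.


S = b * h^2 / 6
= 274 * 368^2 / 6
= 274 * 135424 / 6
= 6184362.67 mm^3

6184362.67 mm^3


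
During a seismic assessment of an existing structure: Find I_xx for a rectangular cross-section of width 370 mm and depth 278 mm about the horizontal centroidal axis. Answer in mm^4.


I = b * h^3 / 12
= 370 * 278^3 / 12
= 370 * 21484952 / 12
= 662452686.67 mm^4

662452686.67 mm^4


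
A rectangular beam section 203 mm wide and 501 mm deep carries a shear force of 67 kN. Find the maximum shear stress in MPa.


A = b * h = 203 * 501 = 101703 mm^2
V = 67 kN = 67000.0 N
tau_max = 1.5 * V / A = 1.5 * 67000.0 / 101703
= 0.9882 MPa

0.9882 MPa


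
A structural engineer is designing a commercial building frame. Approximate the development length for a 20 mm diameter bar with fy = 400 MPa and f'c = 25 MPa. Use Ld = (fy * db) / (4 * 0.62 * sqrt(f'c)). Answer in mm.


Ld = (fy * db) / (4 * 0.62 * sqrt(f'c))
= (400 * 20) / (4 * 0.62 * sqrt(25))
= 8000 / 12.4
= 645.16 mm

645.16 mm


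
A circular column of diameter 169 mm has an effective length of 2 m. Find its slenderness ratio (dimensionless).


Radius of gyration r = d / 4 = 169 / 4 = 42.25 mm
L_eff = 2000.0 mm
Slenderness ratio = L / r = 2000.0 / 42.25 = 47.34 (dimensionless)

47.34 (dimensionless)


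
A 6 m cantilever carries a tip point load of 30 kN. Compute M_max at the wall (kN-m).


For a cantilever with a point load at the free end:
M_max = P * L = 30 * 6 = 180 kN-m

180 kN-m


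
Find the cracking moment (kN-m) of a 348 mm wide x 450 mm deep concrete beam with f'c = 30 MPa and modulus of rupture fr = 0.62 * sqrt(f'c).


fr = 0.62 * sqrt(30) = 0.62 * 5.4772 = 3.3959 MPa
I = 348 * 450^3 / 12 = 2642625000.0 mm^4
y_t = 225.0 mm
M_cr = fr * I / y_t = 3.3959 * 2642625000.0 / 225.0 N-mm
= 39.8846 kN-m

39.8846 kN-m


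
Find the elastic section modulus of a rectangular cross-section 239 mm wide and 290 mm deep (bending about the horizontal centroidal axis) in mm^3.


S = b * h^2 / 6
= 239 * 290^2 / 6
= 239 * 84100 / 6
= 3349983.33 mm^3

3349983.33 mm^3


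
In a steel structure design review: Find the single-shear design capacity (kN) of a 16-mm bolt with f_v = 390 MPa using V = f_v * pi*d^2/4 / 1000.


A = pi * d^2 / 4 = pi * 16^2 / 4 = 201.0619 mm^2
V = f_v * A / 1000 = 390 * 201.0619 / 1000
= 78.4142 kN

78.4142 kN


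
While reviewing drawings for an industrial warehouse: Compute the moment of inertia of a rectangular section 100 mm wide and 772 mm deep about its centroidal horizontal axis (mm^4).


I = b * h^3 / 12
= 100 * 772^3 / 12
= 100 * 460099648 / 12
= 3834163733.33 mm^4

3834163733.33 mm^4


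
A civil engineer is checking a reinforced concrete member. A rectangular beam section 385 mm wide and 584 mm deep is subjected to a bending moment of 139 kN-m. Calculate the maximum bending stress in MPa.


I = b * h^3 / 12 = 385 * 584^3 / 12 = 6390252586.67 mm^4
y = h / 2 = 584 / 2 = 292.0 mm
M = 139 kN-m = 139000000.0 N-mm
sigma = M * y / I = 139000000.0 * 292.0 / 6390252586.67
= 6.35 MPa

6.35 MPa


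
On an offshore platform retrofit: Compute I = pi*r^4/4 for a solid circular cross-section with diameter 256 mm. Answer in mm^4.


r = d / 2 = 256 / 2 = 128.0 mm
I = pi * r^4 / 4 = pi * 128.0^4 / 4
= 210828714.13 mm^4

210828714.13 mm^4


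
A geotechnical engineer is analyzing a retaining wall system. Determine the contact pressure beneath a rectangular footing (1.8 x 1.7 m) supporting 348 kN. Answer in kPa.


A = 1.8 * 1.7 = 3.06 m^2
q = P / A = 348 / 3.06
= 113.7255 kPa

113.7255 kPa


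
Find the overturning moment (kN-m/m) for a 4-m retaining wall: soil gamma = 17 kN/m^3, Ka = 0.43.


Pa = 0.5 * Ka * gamma * H^2
= 0.5 * 0.43 * 17 * 4^2
= 58.48 kN/m
Arm = H / 3 = 4 / 3 = 1.3333 m
Mo = Pa * arm = Pa * H / 3 = 58.48 * 4 / 3 = 77.9733 kN-m/m

77.9733 kN-m/m


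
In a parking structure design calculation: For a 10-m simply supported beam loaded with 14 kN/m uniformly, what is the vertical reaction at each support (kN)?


Total load = w * L = 14 * 10 = 140 kN
By symmetry, each reaction R = total / 2 = 140 / 2 = 70.0 kN

70.0 kN
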